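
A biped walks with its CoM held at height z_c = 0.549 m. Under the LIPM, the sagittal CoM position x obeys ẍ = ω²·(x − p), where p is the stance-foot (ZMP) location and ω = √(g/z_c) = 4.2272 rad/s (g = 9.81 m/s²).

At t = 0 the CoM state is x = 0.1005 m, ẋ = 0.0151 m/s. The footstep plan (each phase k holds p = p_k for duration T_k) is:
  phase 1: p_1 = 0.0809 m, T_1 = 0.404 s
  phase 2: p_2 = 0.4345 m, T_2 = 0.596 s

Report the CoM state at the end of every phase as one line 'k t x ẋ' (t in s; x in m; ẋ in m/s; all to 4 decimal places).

1 0.4040 0.1463 0.2641
2 1.0000 -0.9818 -5.8675

phase 1: p=0.0809, T=0.404, ωT=1.707789, cosh=2.849008, sinh=2.667742; start (x,ẋ)=(0.100500, 0.015100) → end (x,ẋ)=(0.146270, 0.264051)
phase 2: p=0.4345, T=0.596, ωT=2.519411, cosh=6.250894, sinh=6.170387; start (x,ẋ)=(0.146270, 0.264051) → end (x,ẋ)=(-0.981764, -5.867482)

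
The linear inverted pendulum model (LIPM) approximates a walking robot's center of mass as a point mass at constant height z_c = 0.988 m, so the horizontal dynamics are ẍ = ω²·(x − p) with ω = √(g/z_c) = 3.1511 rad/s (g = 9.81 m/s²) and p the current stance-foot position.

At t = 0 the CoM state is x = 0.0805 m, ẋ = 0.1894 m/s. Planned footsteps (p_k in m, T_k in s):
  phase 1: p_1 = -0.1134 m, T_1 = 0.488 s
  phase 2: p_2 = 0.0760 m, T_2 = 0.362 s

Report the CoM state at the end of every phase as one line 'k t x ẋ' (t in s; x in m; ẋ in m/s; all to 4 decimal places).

1 0.4880 0.4921 1.8173
2 0.8500 1.6035 4.9750

phase 1: p=-0.1134, T=0.488, ωT=1.537737, cosh=2.434456, sinh=2.219589; start (x,ẋ)=(0.080500, 0.189400) → end (x,ẋ)=(0.492052, 1.817251)
phase 2: p=0.0760, T=0.362, ωT=1.140698, cosh=1.724274, sinh=1.404678; start (x,ẋ)=(0.492052, 1.817251) → end (x,ẋ)=(1.603470, 4.975001)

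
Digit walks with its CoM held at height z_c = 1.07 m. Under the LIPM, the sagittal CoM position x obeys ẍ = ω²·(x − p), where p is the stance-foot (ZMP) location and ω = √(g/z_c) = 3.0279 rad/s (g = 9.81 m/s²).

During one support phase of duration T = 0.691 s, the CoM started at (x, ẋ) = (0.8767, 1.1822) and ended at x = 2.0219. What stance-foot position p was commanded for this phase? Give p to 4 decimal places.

p = 1.0092

ωT = 3.0279·0.691 = 2.092279; cosh(ωT) = 4.113383, sinh(ωT) = 3.989978
x(T) = p + (x₀−p)·cosh(ωT) + (ẋ₀/ω)·sinh(ωT) ⇒ p·(1 − cosh) = x(T) − x₀·cosh − (ẋ₀/ω)·sinh
numerator   = 2.0219 − (0.8767)·4.113383 − (1.1822/3.0279)·3.989978 = -3.142132
denominator = 1 − 4.113383 = -3.113383
p = -3.142132 / -3.113383 = 1.0092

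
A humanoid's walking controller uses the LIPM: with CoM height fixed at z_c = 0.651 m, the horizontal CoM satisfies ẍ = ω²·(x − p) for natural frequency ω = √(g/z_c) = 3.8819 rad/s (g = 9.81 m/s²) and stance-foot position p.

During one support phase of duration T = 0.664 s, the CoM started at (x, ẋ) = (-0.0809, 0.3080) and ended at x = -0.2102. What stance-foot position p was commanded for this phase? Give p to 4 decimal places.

ωT = 3.8819·0.664 = 2.577582; cosh(ωT) = 6.620609, sinh(ωT) = 6.544652
x(T) = p + (x₀−p)·cosh(ωT) + (ẋ₀/ω)·sinh(ωT) ⇒ p·(1 − cosh) = x(T) − x₀·cosh − (ẋ₀/ω)·sinh
numerator   = -0.2102 − (-0.0809)·6.620609 − (0.3080/3.8819)·6.544652 = -0.193862
denominator = 1 − 6.620609 = -5.620609
p = -0.193862 / -5.620609 = 0.0345

p = 0.0345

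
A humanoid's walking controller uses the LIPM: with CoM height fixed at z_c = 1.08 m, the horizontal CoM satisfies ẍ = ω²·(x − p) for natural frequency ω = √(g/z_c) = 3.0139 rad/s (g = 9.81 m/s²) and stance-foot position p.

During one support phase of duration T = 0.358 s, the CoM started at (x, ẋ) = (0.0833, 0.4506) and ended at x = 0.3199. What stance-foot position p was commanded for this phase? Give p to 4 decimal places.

ωT = 3.0139·0.358 = 1.078976; cosh(ωT) = 1.640805, sinh(ωT) = 1.300861
x(T) = p + (x₀−p)·cosh(ωT) + (ẋ₀/ω)·sinh(ωT) ⇒ p·(1 − cosh) = x(T) − x₀·cosh − (ẋ₀/ω)·sinh
numerator   = 0.3199 − (0.0833)·1.640805 − (0.4506/3.0139)·1.300861 = -0.011267
denominator = 1 − 1.640805 = -0.640805
p = -0.011267 / -0.640805 = 0.0176

p = 0.0176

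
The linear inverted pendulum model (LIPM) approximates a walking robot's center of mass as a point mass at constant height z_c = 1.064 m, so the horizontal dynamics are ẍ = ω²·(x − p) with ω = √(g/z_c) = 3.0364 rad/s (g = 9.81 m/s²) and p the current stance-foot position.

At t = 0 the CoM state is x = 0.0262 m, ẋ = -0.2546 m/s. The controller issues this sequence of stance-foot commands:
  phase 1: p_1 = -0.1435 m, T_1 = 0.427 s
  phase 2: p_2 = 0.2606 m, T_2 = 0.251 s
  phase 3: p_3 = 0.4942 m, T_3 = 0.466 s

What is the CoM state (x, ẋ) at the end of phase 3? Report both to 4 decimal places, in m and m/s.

phase 1: p=-0.1435, T=0.427, ωT=1.296543, cosh=1.965054, sinh=1.691579; start (x,ẋ)=(0.026200, -0.254600) → end (x,ẋ)=(0.048132, 0.371329)
phase 2: p=0.2606, T=0.251, ωT=0.762136, cosh=1.304759, sinh=0.838090; start (x,ẋ)=(0.048132, 0.371329) → end (x,ẋ)=(0.085873, -0.056189)
phase 3: p=0.4942, T=0.466, ωT=1.414962, cosh=2.179633, sinh=1.936698; start (x,ẋ)=(0.085873, -0.056189) → end (x,ẋ)=(-0.431643, -2.523677)

x = -0.4316, ẋ = -2.5237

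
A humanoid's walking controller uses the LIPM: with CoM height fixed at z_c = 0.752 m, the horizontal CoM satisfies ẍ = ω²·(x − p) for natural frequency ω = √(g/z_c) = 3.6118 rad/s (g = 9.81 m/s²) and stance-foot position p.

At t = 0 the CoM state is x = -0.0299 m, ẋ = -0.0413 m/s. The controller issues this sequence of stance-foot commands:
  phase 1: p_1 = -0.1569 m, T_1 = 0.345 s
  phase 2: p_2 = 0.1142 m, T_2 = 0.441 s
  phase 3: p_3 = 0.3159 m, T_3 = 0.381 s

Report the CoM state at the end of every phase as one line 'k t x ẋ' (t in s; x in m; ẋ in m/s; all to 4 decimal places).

phase 1: p=-0.1569, T=0.345, ωT=1.246071, cosh=1.882144, sinh=1.594512; start (x,ẋ)=(-0.029900, -0.041300) → end (x,ẋ)=(0.063900, 0.653668)
phase 2: p=0.1142, T=0.441, ωT=1.592804, cosh=2.560436, sinh=2.357081; start (x,ẋ)=(0.063900, 0.653668) → end (x,ẋ)=(0.411996, 1.245451)
phase 3: p=0.3159, T=0.381, ωT=1.376096, cosh=2.105988, sinh=1.853425; start (x,ẋ)=(0.411996, 1.245451) → end (x,ẋ)=(1.157391, 3.266192)

1 0.3450 0.0639 0.6537
2 0.7860 0.4120 1.2455
3 1.1670 1.1574 3.2662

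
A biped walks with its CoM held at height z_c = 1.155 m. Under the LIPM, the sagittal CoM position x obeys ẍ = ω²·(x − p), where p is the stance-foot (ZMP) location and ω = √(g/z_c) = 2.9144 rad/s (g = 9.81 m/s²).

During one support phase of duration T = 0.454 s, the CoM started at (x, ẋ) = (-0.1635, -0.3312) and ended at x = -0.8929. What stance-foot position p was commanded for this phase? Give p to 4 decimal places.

p = 0.3620

ωT = 2.9144·0.454 = 1.323138; cosh(ωT) = 2.010742, sinh(ωT) = 1.744443
x(T) = p + (x₀−p)·cosh(ωT) + (ẋ₀/ω)·sinh(ωT) ⇒ p·(1 − cosh) = x(T) − x₀·cosh − (ẋ₀/ω)·sinh
numerator   = -0.8929 − (-0.1635)·2.010742 − (-0.3312/2.9144)·1.744443 = -0.365901
denominator = 1 − 2.010742 = -1.010742
p = -0.365901 / -1.010742 = 0.3620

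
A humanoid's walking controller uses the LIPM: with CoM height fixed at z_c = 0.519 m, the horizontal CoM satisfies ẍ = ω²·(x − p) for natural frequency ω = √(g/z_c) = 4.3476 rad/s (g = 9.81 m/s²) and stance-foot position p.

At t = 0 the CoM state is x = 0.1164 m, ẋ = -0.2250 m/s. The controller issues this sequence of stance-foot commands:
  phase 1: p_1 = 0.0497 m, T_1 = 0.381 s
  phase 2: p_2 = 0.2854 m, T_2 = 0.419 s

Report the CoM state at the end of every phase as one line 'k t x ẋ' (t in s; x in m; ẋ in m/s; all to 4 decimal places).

1 0.3810 0.1002 0.1211
2 0.8000 -0.2183 -2.0398

phase 1: p=0.0497, T=0.381, ωT=1.656436, cosh=2.715708, sinh=2.524890; start (x,ẋ)=(0.116400, -0.225000) → end (x,ẋ)=(0.100168, 0.121146)
phase 2: p=0.2854, T=0.419, ωT=1.821644, cosh=3.171888, sinh=3.010128; start (x,ẋ)=(0.100168, 0.121146) → end (x,ẋ)=(-0.218258, -2.039841)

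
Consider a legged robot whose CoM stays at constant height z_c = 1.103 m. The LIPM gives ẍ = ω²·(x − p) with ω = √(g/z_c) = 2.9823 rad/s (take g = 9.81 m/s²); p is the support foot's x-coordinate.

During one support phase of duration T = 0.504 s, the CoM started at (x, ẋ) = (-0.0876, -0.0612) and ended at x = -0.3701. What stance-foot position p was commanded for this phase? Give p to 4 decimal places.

ωT = 2.9823·0.504 = 1.503079; cosh(ωT) = 2.358977, sinh(ωT) = 2.136533
x(T) = p + (x₀−p)·cosh(ωT) + (ẋ₀/ω)·sinh(ωT) ⇒ p·(1 − cosh) = x(T) − x₀·cosh − (ẋ₀/ω)·sinh
numerator   = -0.3701 − (-0.0876)·2.358977 − (-0.0612/2.9823)·2.136533 = -0.119610
denominator = 1 − 2.358977 = -1.358977
p = -0.119610 / -1.358977 = 0.0880

p = 0.0880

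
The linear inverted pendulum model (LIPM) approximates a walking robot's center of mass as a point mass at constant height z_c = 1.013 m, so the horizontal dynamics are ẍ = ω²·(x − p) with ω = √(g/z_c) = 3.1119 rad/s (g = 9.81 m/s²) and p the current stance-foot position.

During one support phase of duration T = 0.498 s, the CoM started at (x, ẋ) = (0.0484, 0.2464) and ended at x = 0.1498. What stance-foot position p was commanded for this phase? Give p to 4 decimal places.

ωT = 3.1119·0.498 = 1.549726; cosh(ωT) = 2.461243, sinh(ωT) = 2.248937
x(T) = p + (x₀−p)·cosh(ωT) + (ẋ₀/ω)·sinh(ωT) ⇒ p·(1 − cosh) = x(T) − x₀·cosh − (ẋ₀/ω)·sinh
numerator   = 0.1498 − (0.0484)·2.461243 − (0.2464/3.1119)·2.248937 = -0.147395
denominator = 1 − 2.461243 = -1.461243
p = -0.147395 / -1.461243 = 0.1009

p = 0.1009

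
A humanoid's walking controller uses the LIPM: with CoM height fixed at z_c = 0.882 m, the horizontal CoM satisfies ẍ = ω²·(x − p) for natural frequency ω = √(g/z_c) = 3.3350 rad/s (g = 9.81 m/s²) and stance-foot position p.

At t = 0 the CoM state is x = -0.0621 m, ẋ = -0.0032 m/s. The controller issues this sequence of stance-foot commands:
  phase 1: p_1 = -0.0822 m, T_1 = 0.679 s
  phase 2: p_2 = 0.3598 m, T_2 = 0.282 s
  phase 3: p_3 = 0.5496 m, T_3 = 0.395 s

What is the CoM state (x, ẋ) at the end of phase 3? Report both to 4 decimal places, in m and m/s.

x = -1.0854, ẋ = -5.1299

phase 1: p=-0.0822, T=0.679, ωT=2.264465, cosh=4.864929, sinh=4.761044; start (x,ẋ)=(-0.062100, -0.003200) → end (x,ẋ)=(0.011017, 0.303582)
phase 2: p=0.3598, T=0.282, ωT=0.940470, cosh=1.475815, sinh=1.085370; start (x,ẋ)=(0.011017, 0.303582) → end (x,ẋ)=(-0.056139, -0.814464)
phase 3: p=0.5496, T=0.395, ωT=1.317325, cosh=2.000636, sinh=1.732785; start (x,ẋ)=(-0.056139, -0.814464) → end (x,ẋ)=(-1.085439, -5.129915)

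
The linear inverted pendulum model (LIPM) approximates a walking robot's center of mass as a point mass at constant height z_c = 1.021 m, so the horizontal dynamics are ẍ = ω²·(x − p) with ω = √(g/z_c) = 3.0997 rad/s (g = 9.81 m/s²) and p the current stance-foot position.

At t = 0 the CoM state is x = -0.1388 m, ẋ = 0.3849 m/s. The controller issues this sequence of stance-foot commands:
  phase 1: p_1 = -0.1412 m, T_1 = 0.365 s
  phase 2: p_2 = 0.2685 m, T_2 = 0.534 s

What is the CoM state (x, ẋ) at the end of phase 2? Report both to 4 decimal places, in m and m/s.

phase 1: p=-0.1412, T=0.365, ωT=1.131390, cosh=1.711274, sinh=1.388690; start (x,ẋ)=(-0.138800, 0.384900) → end (x,ẋ)=(0.035345, 0.669000)
phase 2: p=0.2685, T=0.534, ωT=1.655240, cosh=2.712691, sinh=2.521644; start (x,ẋ)=(0.035345, 0.669000) → end (x,ẋ)=(0.180263, -0.007626)

x = 0.1803, ẋ = -0.0076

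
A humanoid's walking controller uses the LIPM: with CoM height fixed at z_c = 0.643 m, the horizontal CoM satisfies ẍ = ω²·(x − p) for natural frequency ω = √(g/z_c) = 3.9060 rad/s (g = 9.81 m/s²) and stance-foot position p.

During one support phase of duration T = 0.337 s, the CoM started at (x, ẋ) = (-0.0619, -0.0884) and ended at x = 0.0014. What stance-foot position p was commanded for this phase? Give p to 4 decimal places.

p = -0.1645

ωT = 3.9060·0.337 = 1.316322; cosh(ωT) = 1.998899, sinh(ωT) = 1.730779
x(T) = p + (x₀−p)·cosh(ωT) + (ẋ₀/ω)·sinh(ωT) ⇒ p·(1 − cosh) = x(T) − x₀·cosh − (ẋ₀/ω)·sinh
numerator   = 0.0014 − (-0.0619)·1.998899 − (-0.0884/3.9060)·1.730779 = 0.164303
denominator = 1 − 1.998899 = -0.998899
p = 0.164303 / -0.998899 = -0.1645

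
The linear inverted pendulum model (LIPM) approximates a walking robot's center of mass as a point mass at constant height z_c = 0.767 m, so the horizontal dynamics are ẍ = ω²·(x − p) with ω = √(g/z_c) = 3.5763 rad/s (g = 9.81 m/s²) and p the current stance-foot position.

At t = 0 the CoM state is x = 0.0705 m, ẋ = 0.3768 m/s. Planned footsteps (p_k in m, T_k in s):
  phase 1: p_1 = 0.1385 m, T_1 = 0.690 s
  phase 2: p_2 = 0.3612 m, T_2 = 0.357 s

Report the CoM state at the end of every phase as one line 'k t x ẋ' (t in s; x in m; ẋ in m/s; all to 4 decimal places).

phase 1: p=0.1385, T=0.690, ωT=2.467647, cosh=5.939723, sinh=5.854939; start (x,ẋ)=(0.070500, 0.376800) → end (x,ẋ)=(0.351477, 0.814234)
phase 2: p=0.3612, T=0.357, ωT=1.276739, cosh=1.931938, sinh=1.652993; start (x,ẋ)=(0.351477, 0.814234) → end (x,ẋ)=(0.718761, 1.515571)

1 0.6900 0.3515 0.8142
2 1.0470 0.7188 1.5156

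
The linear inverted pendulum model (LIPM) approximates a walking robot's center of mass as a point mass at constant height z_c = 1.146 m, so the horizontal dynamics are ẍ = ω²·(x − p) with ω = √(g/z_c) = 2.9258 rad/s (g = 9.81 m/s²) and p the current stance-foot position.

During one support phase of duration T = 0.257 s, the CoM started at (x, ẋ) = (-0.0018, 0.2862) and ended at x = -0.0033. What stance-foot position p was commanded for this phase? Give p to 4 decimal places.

p = 0.2756

ωT = 2.9258·0.257 = 0.751931; cosh(ωT) = 1.296273, sinh(ωT) = 0.824818
x(T) = p + (x₀−p)·cosh(ωT) + (ẋ₀/ω)·sinh(ωT) ⇒ p·(1 − cosh) = x(T) − x₀·cosh − (ẋ₀/ω)·sinh
numerator   = -0.0033 − (-0.0018)·1.296273 − (0.2862/2.9258)·0.824818 = -0.081650
denominator = 1 − 1.296273 = -0.296273
p = -0.081650 / -0.296273 = 0.2756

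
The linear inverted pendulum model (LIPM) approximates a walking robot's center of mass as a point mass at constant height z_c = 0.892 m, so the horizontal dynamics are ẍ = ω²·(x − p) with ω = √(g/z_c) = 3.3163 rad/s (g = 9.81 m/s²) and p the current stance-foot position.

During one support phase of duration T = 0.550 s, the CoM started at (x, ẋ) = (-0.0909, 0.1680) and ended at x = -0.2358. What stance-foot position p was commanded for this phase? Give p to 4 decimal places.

ωT = 3.3163·0.550 = 1.823965; cosh(ωT) = 3.178882, sinh(ωT) = 3.017497
x(T) = p + (x₀−p)·cosh(ωT) + (ẋ₀/ω)·sinh(ωT) ⇒ p·(1 − cosh) = x(T) − x₀·cosh − (ẋ₀/ω)·sinh
numerator   = -0.2358 − (-0.0909)·3.178882 − (0.1680/3.3163)·3.017497 = -0.099703
denominator = 1 − 3.178882 = -2.178882
p = -0.099703 / -2.178882 = 0.0458

p = 0.0458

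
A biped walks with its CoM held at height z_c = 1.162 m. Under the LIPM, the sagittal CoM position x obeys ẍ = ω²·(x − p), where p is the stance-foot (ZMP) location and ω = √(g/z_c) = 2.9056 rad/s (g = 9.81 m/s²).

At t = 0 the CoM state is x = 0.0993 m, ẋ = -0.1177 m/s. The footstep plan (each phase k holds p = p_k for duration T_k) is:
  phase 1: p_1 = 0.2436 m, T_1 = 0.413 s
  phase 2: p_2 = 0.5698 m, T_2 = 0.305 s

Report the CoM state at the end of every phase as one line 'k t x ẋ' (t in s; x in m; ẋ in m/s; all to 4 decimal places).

1 0.4130 -0.0788 -0.8460
2 0.7180 -0.6438 -3.0981

phase 1: p=0.2436, T=0.413, ωT=1.200013, cosh=1.810675, sinh=1.509485; start (x,ẋ)=(0.099300, -0.117700) → end (x,ẋ)=(-0.078827, -0.846010)
phase 2: p=0.5698, T=0.305, ωT=0.886208, cosh=1.419065, sinh=1.006849; start (x,ẋ)=(-0.078827, -0.846010) → end (x,ẋ)=(-0.643802, -3.098100)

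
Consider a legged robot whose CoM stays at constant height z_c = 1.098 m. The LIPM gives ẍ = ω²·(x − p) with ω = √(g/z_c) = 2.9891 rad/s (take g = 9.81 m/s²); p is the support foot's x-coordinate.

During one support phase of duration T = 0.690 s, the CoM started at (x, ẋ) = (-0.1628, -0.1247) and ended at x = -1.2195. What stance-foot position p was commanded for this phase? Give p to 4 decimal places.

p = 0.1360

ωT = 2.9891·0.690 = 2.062479; cosh(ωT) = 3.996291, sinh(ωT) = 3.869153
x(T) = p + (x₀−p)·cosh(ωT) + (ẋ₀/ω)·sinh(ωT) ⇒ p·(1 − cosh) = x(T) − x₀·cosh − (ẋ₀/ω)·sinh
numerator   = -1.2195 − (-0.1628)·3.996291 − (-0.1247/2.9891)·3.869153 = -0.407490
denominator = 1 − 3.996291 = -2.996291
p = -0.407490 / -2.996291 = 0.1360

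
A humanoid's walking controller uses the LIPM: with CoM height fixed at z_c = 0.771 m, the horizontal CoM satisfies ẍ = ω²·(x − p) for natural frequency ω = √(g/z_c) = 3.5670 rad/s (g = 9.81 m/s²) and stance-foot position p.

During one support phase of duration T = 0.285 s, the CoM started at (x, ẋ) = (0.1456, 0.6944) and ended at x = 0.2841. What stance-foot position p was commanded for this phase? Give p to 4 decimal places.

p = 0.3149

ωT = 3.5670·0.285 = 1.016595; cosh(ωT) = 1.562796, sinh(ωT) = 1.200972
x(T) = p + (x₀−p)·cosh(ωT) + (ẋ₀/ω)·sinh(ωT) ⇒ p·(1 − cosh) = x(T) − x₀·cosh − (ẋ₀/ω)·sinh
numerator   = 0.2841 − (0.1456)·1.562796 − (0.6944/3.5670)·1.200972 = -0.177240
denominator = 1 − 1.562796 = -0.562796
p = -0.177240 / -0.562796 = 0.3149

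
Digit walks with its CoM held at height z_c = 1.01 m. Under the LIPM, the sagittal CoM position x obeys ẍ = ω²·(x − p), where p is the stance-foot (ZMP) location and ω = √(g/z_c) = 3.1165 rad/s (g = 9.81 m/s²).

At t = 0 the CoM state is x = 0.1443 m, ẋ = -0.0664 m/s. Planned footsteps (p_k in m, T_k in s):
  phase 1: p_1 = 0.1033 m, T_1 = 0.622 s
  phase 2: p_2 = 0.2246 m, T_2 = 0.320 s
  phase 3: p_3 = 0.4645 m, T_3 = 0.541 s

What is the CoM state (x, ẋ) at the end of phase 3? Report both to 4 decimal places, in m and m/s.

x = -0.0954, ẋ = -1.5824

phase 1: p=0.1033, T=0.622, ωT=1.938463, cosh=3.545994, sinh=3.402069; start (x,ẋ)=(0.144300, -0.066400) → end (x,ẋ)=(0.176201, 0.199250)
phase 2: p=0.2246, T=0.320, ωT=0.997280, cosh=1.539890, sinh=1.171008; start (x,ẋ)=(0.176201, 0.199250) → end (x,ẋ)=(0.224939, 0.130196)
phase 3: p=0.4645, T=0.541, ωT=1.686027, cosh=2.791622, sinh=2.606367; start (x,ẋ)=(0.224939, 0.130196) → end (x,ẋ)=(-0.095380, -1.582436)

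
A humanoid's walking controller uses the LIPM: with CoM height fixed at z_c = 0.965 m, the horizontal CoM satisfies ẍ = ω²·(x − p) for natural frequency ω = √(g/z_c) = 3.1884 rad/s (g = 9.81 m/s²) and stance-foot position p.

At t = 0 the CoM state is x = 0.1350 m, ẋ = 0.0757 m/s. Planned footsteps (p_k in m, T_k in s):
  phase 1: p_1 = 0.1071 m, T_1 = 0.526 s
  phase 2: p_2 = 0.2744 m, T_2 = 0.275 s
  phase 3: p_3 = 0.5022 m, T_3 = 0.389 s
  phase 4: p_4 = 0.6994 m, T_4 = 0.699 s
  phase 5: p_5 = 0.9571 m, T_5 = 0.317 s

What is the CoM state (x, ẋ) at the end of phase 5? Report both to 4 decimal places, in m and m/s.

phase 1: p=0.1071, T=0.526, ωT=1.677098, cosh=2.768463, sinh=2.581547; start (x,ẋ)=(0.135000, 0.075700) → end (x,ẋ)=(0.245632, 0.439218)
phase 2: p=0.2744, T=0.275, ωT=0.876810, cosh=1.409665, sinh=0.993557; start (x,ẋ)=(0.245632, 0.439218) → end (x,ẋ)=(0.370714, 0.528017)
phase 3: p=0.5022, T=0.389, ωT=1.240288, cosh=1.872954, sinh=1.583653; start (x,ẋ)=(0.370714, 0.528017) → end (x,ẋ)=(0.518195, 0.325037)
phase 4: p=0.6994, T=0.699, ωT=2.228692, cosh=4.697688, sinh=4.590018; start (x,ẋ)=(0.518195, 0.325037) → end (x,ẋ)=(0.316076, -1.124986)
phase 5: p=0.9571, T=0.317, ωT=1.010723, cosh=1.555771, sinh=1.191815; start (x,ẋ)=(0.316076, -1.124986) → end (x,ẋ)=(-0.460703, -4.186100)

x = -0.4607, ẋ = -4.1861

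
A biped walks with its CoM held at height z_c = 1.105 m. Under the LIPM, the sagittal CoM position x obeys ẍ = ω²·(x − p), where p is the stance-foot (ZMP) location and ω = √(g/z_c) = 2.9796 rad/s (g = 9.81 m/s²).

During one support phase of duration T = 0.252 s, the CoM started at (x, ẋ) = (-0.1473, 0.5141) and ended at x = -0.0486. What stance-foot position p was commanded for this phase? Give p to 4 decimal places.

p = -0.0005

ωT = 2.9796·0.252 = 0.750859; cosh(ωT) = 1.295390, sinh(ωT) = 0.823429
x(T) = p + (x₀−p)·cosh(ωT) + (ẋ₀/ω)·sinh(ωT) ⇒ p·(1 − cosh) = x(T) − x₀·cosh − (ẋ₀/ω)·sinh
numerator   = -0.0486 − (-0.1473)·1.295390 − (0.5141/2.9796)·0.823429 = 0.000137
denominator = 1 − 1.295390 = -0.295390
p = 0.000137 / -0.295390 = -0.0005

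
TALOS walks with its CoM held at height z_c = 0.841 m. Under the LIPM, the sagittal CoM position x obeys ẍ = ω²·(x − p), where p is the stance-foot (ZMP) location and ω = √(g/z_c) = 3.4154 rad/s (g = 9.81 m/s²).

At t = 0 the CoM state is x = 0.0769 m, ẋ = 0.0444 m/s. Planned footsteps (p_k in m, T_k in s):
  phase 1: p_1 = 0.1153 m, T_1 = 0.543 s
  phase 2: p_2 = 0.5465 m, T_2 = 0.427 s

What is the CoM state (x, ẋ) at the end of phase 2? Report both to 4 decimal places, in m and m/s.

phase 1: p=0.1153, T=0.543, ωT=1.854562, cosh=3.272711, sinh=3.116190; start (x,ẋ)=(0.076900, 0.044400) → end (x,ẋ)=(0.030138, -0.263384)
phase 2: p=0.5465, T=0.427, ωT=1.458376, cosh=2.265793, sinh=2.033179; start (x,ẋ)=(0.030138, -0.263384) → end (x,ẋ)=(-0.780261, -4.182452)

x = -0.7803, ẋ = -4.1825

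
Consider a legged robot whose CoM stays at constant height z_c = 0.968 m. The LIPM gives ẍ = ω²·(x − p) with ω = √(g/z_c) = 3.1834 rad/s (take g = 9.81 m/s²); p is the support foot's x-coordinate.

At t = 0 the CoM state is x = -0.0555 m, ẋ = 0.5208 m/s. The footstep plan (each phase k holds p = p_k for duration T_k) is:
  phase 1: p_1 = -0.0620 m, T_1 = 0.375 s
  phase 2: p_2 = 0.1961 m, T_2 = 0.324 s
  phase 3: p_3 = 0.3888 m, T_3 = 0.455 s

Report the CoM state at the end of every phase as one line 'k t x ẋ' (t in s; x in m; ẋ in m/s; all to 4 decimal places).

phase 1: p=-0.0620, T=0.375, ωT=1.193775, cosh=1.801294, sinh=1.498219; start (x,ẋ)=(-0.055500, 0.520800) → end (x,ẋ)=(0.194815, 0.969115)
phase 2: p=0.1961, T=0.324, ωT=1.031422, cosh=1.580775, sinh=1.224275; start (x,ẋ)=(0.194815, 0.969115) → end (x,ẋ)=(0.566772, 1.526946)
phase 3: p=0.3888, T=0.455, ωT=1.448447, cosh=2.245717, sinh=2.010782; start (x,ẋ)=(0.566772, 1.526946) → end (x,ẋ)=(1.752965, 4.568310)

1 0.3750 0.1948 0.9691
2 0.6990 0.5668 1.5269
3 1.1540 1.7530 4.5683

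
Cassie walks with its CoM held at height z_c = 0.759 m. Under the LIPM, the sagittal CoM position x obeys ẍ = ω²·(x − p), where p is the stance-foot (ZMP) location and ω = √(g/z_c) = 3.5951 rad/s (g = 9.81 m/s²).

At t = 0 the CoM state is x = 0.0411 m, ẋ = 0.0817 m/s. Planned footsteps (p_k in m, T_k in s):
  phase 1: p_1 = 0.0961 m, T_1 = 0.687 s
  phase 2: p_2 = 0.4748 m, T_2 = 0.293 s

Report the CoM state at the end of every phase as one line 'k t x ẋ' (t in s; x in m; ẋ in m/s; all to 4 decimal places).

1 0.6870 -0.0979 -0.6739
2 0.9800 -0.6822 -3.6766

phase 1: p=0.0961, T=0.687, ωT=2.469834, cosh=5.952540, sinh=5.867941; start (x,ẋ)=(0.041100, 0.081700) → end (x,ẋ)=(-0.097939, -0.673948)
phase 2: p=0.4748, T=0.293, ωT=1.053364, cosh=1.608022, sinh=1.259259; start (x,ẋ)=(-0.097939, -0.673948) → end (x,ẋ)=(-0.682241, -3.676605)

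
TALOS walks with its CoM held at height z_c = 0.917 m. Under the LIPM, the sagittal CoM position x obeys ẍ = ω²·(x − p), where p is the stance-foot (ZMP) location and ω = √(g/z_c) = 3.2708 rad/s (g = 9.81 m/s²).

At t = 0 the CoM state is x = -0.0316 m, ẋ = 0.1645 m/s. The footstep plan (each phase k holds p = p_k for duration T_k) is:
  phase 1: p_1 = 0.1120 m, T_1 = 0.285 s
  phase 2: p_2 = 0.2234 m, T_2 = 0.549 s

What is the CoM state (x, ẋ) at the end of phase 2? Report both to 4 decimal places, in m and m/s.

x = -0.8415, ẋ = -3.3811

phase 1: p=0.1120, T=0.285, ωT=0.932178, cosh=1.466865, sinh=1.073170; start (x,ẋ)=(-0.031600, 0.164500) → end (x,ẋ)=(-0.044668, -0.262755)
phase 2: p=0.2234, T=0.549, ωT=1.795669, cosh=3.094760, sinh=2.928744; start (x,ẋ)=(-0.044668, -0.262755) → end (x,ẋ)=(-0.841483, -3.381079)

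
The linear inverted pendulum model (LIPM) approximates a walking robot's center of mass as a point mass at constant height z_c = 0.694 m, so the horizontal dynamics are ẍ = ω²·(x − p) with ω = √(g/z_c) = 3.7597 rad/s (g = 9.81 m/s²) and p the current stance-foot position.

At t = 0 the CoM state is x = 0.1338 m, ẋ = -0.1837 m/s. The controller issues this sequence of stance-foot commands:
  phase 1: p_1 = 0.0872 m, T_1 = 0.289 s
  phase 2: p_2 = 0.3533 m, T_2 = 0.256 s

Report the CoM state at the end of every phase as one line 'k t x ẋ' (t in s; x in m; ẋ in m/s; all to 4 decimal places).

phase 1: p=0.0872, T=0.289, ωT=1.086553, cosh=1.650709, sinh=1.313331; start (x,ẋ)=(0.133800, -0.183700) → end (x,ẋ)=(0.099953, -0.073137)
phase 2: p=0.3533, T=0.256, ωT=0.962483, cosh=1.500067, sinh=1.118123; start (x,ẋ)=(0.099953, -0.073137) → end (x,ẋ)=(-0.048488, -1.174731)

1 0.2890 0.1000 -0.0731
2 0.5450 -0.0485 -1.1747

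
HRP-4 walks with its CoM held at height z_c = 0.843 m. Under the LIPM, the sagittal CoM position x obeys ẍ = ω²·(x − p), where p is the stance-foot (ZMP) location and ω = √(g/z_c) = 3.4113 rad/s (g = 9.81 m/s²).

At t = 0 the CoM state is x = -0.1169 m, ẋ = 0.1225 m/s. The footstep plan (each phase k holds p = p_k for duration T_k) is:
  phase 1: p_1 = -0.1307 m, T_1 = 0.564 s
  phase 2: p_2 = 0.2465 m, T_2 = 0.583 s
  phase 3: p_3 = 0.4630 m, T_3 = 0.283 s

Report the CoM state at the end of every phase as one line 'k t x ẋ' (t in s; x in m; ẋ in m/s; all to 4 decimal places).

1 0.5640 0.0379 0.5861
2 1.1470 0.0861 -0.3696
3 1.4300 -0.2252 -1.9988

phase 1: p=-0.1307, T=0.564, ωT=1.923973, cosh=3.497070, sinh=3.351044; start (x,ẋ)=(-0.116900, 0.122500) → end (x,ẋ)=(0.037896, 0.586145)
phase 2: p=0.2465, T=0.583, ωT=1.988788, cosh=3.721767, sinh=3.584905; start (x,ẋ)=(0.037896, 0.586145) → end (x,ẋ)=(0.086098, -0.369567)
phase 3: p=0.4630, T=0.283, ωT=0.965398, cosh=1.503332, sinh=1.122500; start (x,ẋ)=(0.086098, -0.369567) → end (x,ẋ)=(-0.225216, -1.998810)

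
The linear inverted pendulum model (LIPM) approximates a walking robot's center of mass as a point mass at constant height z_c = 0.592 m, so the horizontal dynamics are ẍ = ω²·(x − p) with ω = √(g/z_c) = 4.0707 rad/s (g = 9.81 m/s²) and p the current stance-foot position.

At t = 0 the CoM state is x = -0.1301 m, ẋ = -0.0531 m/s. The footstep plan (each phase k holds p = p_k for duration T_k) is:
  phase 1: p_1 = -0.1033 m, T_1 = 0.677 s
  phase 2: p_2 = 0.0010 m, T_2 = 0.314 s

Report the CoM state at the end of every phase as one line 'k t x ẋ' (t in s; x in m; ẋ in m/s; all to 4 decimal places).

1 0.6770 -0.4172 -1.2743
2 0.9910 -1.3263 -5.2837

phase 1: p=-0.1033, T=0.677, ωT=2.755864, cosh=7.899091, sinh=7.835537; start (x,ẋ)=(-0.130100, -0.053100) → end (x,ẋ)=(-0.417206, -1.274258)
phase 2: p=0.0010, T=0.314, ωT=1.278200, cosh=1.934355, sinh=1.655816; start (x,ẋ)=(-0.417206, -1.274258) → end (x,ẋ)=(-1.326281, -5.283712)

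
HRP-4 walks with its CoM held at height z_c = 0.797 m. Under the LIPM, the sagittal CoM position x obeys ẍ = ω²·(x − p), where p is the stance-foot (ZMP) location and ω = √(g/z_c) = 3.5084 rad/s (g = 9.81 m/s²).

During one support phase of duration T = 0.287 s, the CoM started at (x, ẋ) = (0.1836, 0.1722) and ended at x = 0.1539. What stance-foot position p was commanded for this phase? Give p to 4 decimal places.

p = 0.3431

ωT = 3.5084·0.287 = 1.006911; cosh(ωT) = 1.551239, sinh(ωT) = 1.185893
x(T) = p + (x₀−p)·cosh(ωT) + (ẋ₀/ω)·sinh(ωT) ⇒ p·(1 − cosh) = x(T) − x₀·cosh − (ẋ₀/ω)·sinh
numerator   = 0.1539 − (0.1836)·1.551239 − (0.1722/3.5084)·1.185893 = -0.189114
denominator = 1 − 1.551239 = -0.551239
p = -0.189114 / -0.551239 = 0.3431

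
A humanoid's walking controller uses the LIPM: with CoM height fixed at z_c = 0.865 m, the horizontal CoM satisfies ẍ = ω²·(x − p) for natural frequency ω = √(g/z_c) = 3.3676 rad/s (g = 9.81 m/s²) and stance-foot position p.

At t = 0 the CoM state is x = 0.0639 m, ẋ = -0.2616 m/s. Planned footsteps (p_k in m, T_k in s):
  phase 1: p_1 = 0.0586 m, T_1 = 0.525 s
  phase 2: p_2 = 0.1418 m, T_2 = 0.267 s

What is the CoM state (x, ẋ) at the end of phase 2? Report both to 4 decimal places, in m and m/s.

phase 1: p=0.0586, T=0.525, ωT=1.767990, cosh=3.014870, sinh=2.844195; start (x,ẋ)=(0.063900, -0.261600) → end (x,ẋ)=(-0.146362, -0.737926)
phase 2: p=0.1418, T=0.267, ωT=0.899149, cosh=1.432214, sinh=1.025298; start (x,ẋ)=(-0.146362, -0.737926) → end (x,ẋ)=(-0.495579, -2.051832)

x = -0.4956, ẋ = -2.0518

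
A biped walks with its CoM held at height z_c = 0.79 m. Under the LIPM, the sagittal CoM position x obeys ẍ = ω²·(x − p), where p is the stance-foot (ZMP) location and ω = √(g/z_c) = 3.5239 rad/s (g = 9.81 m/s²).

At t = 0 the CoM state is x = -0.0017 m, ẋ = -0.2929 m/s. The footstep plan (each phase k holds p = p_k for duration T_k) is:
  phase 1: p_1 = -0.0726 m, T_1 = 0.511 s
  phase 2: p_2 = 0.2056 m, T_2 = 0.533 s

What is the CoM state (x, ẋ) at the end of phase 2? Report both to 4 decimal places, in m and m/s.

x = -0.9657, ẋ = -3.9912

phase 1: p=-0.0726, T=0.511, ωT=1.800713, cosh=3.109571, sinh=2.944390; start (x,ẋ)=(-0.001700, -0.292900) → end (x,ẋ)=(-0.096864, -0.175154)
phase 2: p=0.2056, T=0.533, ωT=1.878239, cosh=3.347416, sinh=3.194557; start (x,ẋ)=(-0.096864, -0.175154) → end (x,ẋ)=(-0.965655, -3.991235)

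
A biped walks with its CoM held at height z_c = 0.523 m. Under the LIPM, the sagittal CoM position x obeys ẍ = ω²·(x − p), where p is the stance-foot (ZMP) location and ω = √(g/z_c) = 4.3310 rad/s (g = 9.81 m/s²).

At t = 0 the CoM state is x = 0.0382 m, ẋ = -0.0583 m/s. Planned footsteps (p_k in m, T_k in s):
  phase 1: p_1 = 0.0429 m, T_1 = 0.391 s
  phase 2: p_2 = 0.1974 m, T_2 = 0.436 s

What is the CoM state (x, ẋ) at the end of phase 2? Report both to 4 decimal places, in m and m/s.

x = -0.6510, ẋ = -3.5741

phase 1: p=0.0429, T=0.391, ωT=1.693421, cosh=2.810971, sinh=2.627082; start (x,ẋ)=(0.038200, -0.058300) → end (x,ẋ)=(-0.005675, -0.217356)
phase 2: p=0.1974, T=0.436, ωT=1.888316, cosh=3.379779, sinh=3.228452; start (x,ẋ)=(-0.005675, -0.217356) → end (x,ẋ)=(-0.650972, -3.574095)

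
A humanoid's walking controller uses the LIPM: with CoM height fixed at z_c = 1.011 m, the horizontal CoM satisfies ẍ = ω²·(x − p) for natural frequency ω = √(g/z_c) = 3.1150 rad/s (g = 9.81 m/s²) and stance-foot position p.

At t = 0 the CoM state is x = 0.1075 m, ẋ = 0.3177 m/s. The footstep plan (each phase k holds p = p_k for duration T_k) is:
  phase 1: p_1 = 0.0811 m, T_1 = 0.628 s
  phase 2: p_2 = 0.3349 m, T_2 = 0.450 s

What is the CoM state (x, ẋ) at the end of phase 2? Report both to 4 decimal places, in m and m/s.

phase 1: p=0.0811, T=0.628, ωT=1.956220, cosh=3.606967, sinh=3.465575; start (x,ẋ)=(0.107500, 0.317700) → end (x,ẋ)=(0.529779, 1.430928)
phase 2: p=0.3349, T=0.450, ωT=1.401750, cosh=2.154234, sinh=1.908068; start (x,ẋ)=(0.529779, 1.430928) → end (x,ẋ)=(1.631219, 4.240846)

x = 1.6312, ẋ = 4.2408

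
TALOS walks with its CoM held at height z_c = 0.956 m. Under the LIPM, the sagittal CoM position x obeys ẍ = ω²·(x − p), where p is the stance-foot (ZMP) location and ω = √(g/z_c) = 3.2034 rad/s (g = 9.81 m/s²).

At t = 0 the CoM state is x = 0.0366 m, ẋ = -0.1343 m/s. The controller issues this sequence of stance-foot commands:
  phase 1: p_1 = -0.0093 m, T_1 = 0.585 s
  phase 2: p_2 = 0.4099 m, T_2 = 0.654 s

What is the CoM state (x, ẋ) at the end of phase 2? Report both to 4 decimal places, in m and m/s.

x = -1.2130, ẋ = -5.0388

phase 1: p=-0.0093, T=0.585, ωT=1.873989, cosh=3.333870, sinh=3.180360; start (x,ẋ)=(0.036600, -0.134300) → end (x,ẋ)=(0.010391, 0.019889)
phase 2: p=0.4099, T=0.654, ωT=2.095024, cosh=4.124350, sinh=4.001283; start (x,ẋ)=(0.010391, 0.019889) → end (x,ẋ)=(-1.212974, -5.038767)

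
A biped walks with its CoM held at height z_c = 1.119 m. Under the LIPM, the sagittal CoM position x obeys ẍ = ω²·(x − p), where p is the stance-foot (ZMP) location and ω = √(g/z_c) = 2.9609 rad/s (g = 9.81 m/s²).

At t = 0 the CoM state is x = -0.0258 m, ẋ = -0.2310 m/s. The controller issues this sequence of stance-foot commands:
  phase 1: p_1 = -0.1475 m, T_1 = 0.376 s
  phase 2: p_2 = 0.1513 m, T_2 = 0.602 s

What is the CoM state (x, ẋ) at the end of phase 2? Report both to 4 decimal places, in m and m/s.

phase 1: p=-0.1475, T=0.376, ωT=1.113298, cosh=1.686429, sinh=1.357955; start (x,ẋ)=(-0.025800, -0.231000) → end (x,ẋ)=(-0.048205, 0.099763)
phase 2: p=0.1513, T=0.602, ωT=1.782462, cosh=3.056348, sinh=2.888125; start (x,ẋ)=(-0.048205, 0.099763) → end (x,ẋ)=(-0.361146, -1.401147)

x = -0.3611, ẋ = -1.4011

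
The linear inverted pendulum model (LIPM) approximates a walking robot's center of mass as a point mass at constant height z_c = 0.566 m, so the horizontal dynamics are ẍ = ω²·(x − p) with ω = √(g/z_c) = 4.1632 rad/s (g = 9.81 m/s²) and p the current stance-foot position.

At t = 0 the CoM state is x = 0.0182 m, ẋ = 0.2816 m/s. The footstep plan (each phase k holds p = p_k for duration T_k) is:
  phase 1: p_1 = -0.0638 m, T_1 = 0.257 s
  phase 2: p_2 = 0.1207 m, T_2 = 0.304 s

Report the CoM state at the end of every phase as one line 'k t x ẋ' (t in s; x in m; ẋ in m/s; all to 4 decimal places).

1 0.2570 0.1568 0.8978
2 0.5610 0.5416 1.9632

phase 1: p=-0.0638, T=0.257, ωT=1.069942, cosh=1.629120, sinh=1.286092; start (x,ẋ)=(0.018200, 0.281600) → end (x,ẋ)=(0.156779, 0.897809)
phase 2: p=0.1207, T=0.304, ωT=1.265613, cosh=1.913666, sinh=1.631599; start (x,ẋ)=(0.156779, 0.897809) → end (x,ẋ)=(0.541604, 1.963182)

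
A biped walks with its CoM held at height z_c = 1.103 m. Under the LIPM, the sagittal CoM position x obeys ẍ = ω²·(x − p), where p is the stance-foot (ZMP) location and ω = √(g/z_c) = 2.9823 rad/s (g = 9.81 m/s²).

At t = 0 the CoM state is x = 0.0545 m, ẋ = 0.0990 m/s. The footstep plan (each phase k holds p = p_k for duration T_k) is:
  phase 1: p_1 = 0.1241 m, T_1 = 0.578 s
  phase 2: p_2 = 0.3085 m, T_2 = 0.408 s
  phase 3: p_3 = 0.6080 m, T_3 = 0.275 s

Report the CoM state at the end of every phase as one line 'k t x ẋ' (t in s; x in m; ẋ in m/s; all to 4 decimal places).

phase 1: p=0.1241, T=0.578, ωT=1.723769, cosh=2.892005, sinh=2.713613; start (x,ẋ)=(0.054500, 0.099000) → end (x,ẋ)=(0.012897, -0.276951)
phase 2: p=0.3085, T=0.408, ωT=1.216778, cosh=1.836238, sinh=1.540055; start (x,ẋ)=(0.012897, -0.276951) → end (x,ẋ)=(-0.377314, -1.866224)
phase 3: p=0.6080, T=0.275, ωT=0.820133, cosh=1.355587, sinh=0.915214; start (x,ẋ)=(-0.377314, -1.866224) → end (x,ẋ)=(-1.300389, -5.219187)

1 0.5780 0.0129 -0.2770
2 0.9860 -0.3773 -1.8662
3 1.2610 -1.3004 -5.2192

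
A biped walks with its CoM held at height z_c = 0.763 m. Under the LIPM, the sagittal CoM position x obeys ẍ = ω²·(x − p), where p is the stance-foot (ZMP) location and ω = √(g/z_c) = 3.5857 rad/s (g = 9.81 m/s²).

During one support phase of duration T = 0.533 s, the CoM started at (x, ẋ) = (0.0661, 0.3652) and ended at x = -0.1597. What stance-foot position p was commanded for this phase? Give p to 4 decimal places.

ωT = 3.5857·0.533 = 1.911178; cosh(ωT) = 3.454478, sinh(ωT) = 3.306572
x(T) = p + (x₀−p)·cosh(ωT) + (ẋ₀/ω)·sinh(ωT) ⇒ p·(1 − cosh) = x(T) − x₀·cosh − (ẋ₀/ω)·sinh
numerator   = -0.1597 − (0.0661)·3.454478 − (0.3652/3.5857)·3.306572 = -0.724812
denominator = 1 − 3.454478 = -2.454478
p = -0.724812 / -2.454478 = 0.2953

p = 0.2953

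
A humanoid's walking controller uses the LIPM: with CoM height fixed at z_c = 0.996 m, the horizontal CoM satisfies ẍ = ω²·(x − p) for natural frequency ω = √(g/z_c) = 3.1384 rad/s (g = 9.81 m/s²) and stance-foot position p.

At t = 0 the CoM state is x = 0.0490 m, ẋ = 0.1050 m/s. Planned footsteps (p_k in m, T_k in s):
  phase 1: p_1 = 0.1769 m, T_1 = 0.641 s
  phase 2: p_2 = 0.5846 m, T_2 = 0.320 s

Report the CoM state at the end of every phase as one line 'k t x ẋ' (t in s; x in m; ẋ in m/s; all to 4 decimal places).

1 0.6410 -0.1869 -1.0741
2 0.9610 -1.0143 -4.5245

phase 1: p=0.1769, T=0.641, ωT=2.011714, cosh=3.804941, sinh=3.671182; start (x,ẋ)=(0.049000, 0.105000) → end (x,ẋ)=(-0.186927, -1.074099)
phase 2: p=0.5846, T=0.320, ωT=1.004288, cosh=1.548134, sinh=1.181829; start (x,ẋ)=(-0.186927, -1.074099) → end (x,ẋ)=(-1.014301, -4.524482)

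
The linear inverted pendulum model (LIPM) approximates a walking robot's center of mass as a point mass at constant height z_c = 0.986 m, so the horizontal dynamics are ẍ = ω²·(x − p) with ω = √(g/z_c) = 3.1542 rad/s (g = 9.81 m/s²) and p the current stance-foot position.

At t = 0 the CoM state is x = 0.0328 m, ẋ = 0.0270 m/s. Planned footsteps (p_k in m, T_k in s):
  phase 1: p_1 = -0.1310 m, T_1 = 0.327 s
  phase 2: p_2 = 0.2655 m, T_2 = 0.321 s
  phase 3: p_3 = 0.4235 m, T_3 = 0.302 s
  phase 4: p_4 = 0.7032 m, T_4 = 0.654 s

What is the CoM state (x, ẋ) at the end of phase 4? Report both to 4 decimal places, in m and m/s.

x = 0.4084, ẋ = -0.7742

phase 1: p=-0.1310, T=0.327, ωT=1.031423, cosh=1.580777, sinh=1.224278; start (x,ẋ)=(0.032800, 0.027000) → end (x,ẋ)=(0.138411, 0.675214)
phase 2: p=0.2655, T=0.321, ωT=1.012498, cosh=1.557889, sinh=1.194579; start (x,ẋ)=(0.138411, 0.675214) → end (x,ẋ)=(0.323231, 0.573046)
phase 3: p=0.4235, T=0.302, ωT=0.952568, cosh=1.489054, sinh=1.103305; start (x,ẋ)=(0.323231, 0.573046) → end (x,ẋ)=(0.474639, 0.504356)
phase 4: p=0.7032, T=0.654, ωT=2.062847, cosh=3.997715, sinh=3.870623; start (x,ẋ)=(0.474639, 0.504356) → end (x,ẋ)=(0.408392, -0.774160)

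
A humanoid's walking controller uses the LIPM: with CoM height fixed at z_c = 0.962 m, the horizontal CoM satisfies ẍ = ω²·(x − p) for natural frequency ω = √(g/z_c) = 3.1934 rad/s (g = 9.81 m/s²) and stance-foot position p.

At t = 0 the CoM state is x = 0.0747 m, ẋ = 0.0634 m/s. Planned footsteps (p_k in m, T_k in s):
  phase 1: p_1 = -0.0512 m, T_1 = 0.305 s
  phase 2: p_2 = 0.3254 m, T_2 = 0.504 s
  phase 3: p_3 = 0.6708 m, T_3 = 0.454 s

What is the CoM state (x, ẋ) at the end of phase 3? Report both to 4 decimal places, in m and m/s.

phase 1: p=-0.0512, T=0.305, ωT=0.973987, cosh=1.513029, sinh=1.135454; start (x,ẋ)=(0.074700, 0.063400) → end (x,ẋ)=(0.161833, 0.552434)
phase 2: p=0.3254, T=0.504, ωT=1.609474, cosh=2.600086, sinh=2.400093; start (x,ẋ)=(0.161833, 0.552434) → end (x,ẋ)=(0.315310, 0.182724)
phase 3: p=0.6708, T=0.454, ωT=1.449804, cosh=2.248447, sinh=2.013830; start (x,ẋ)=(0.315310, 0.182724) → end (x,ẋ)=(-0.013270, -1.875299)

x = -0.0133, ẋ = -1.8753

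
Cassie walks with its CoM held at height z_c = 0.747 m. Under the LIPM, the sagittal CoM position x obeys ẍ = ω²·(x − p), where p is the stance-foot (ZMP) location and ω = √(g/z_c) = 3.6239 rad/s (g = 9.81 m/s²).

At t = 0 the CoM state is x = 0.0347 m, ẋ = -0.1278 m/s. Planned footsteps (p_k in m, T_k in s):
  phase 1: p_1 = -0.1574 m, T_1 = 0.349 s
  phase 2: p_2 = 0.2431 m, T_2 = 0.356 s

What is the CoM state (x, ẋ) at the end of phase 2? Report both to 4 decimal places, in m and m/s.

phase 1: p=-0.1574, T=0.349, ωT=1.264741, cosh=1.912244, sinh=1.629932; start (x,ẋ)=(0.034700, -0.127800) → end (x,ẋ)=(0.152461, 0.890294)
phase 2: p=0.2431, T=0.356, ωT=1.290108, cosh=1.954211, sinh=1.678970; start (x,ẋ)=(0.152461, 0.890294) → end (x,ẋ)=(0.478450, 1.188337)

x = 0.4784, ẋ = 1.1883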